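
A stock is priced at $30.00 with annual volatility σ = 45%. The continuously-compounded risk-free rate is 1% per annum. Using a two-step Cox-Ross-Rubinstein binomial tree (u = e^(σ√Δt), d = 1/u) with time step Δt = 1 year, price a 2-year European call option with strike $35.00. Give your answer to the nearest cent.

$6.09

CRR parameters: u = e^(σ√Δt) = e^(0.45·√1) = 1.5683, d = 1/u = 0.6376
Per-period rate: rΔt = 0.01·1 = 0.01, so R = e^0.01 = 1.0101
Risk-neutral probability p = (e^0.01 − 0.6376)/(1.5683 − 0.6376) = 0.3724/0.9307 = 0.4002
Terminal stock prices: S_uu = 73.79, S_ud = 30, S_dd = 12.2
Terminal payoffs (S − K): max(38.79, 0) = 38.79, max(-5, 0) = 0, max(-22.8, 0) = 0
Node u (S = 47.05): V_u = e^(−0.01)·[0.4002·38.7881 + 0.5998·0.0000] = 15.3670
Node d (S = 19.13): V_d = e^(−0.01)·[0.4002·0.0000 + 0.5998·0.0000] = 0.0000
Node 0 (S = 30): V_0 = e^(−0.01)·[0.4002·15.3670 + 0.5998·0.0000] = 6.0881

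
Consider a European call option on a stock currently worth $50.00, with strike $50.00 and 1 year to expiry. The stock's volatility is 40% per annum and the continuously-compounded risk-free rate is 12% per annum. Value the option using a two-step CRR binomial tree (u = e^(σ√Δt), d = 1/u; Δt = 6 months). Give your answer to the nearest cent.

$9.75

CRR parameters: u = e^(σ√Δt) = e^(0.4·√0.5) = 1.3269, d = 1/u = 0.7536
Per-period rate: rΔt = 0.12·0.5 = 0.06, so R = e^0.06 = 1.0618
Risk-neutral probability p = (e^0.06 − 0.7536)/(1.3269 − 0.7536) = 0.3082/0.5733 = 0.5376
Terminal stock prices: S_uu = 88.03, S_ud = 50, S_dd = 28.4
Terminal payoffs (S − K): max(38.03, 0) = 38.03, max(0, 0) = 0, max(-21.6, 0) = 0
Node u (S = 66.34): V_u = e^(−0.06)·[0.5376·38.0327 + 0.4624·0.0000] = 19.2566
Node d (S = 37.68): V_d = e^(−0.06)·[0.5376·0.0000 + 0.4624·0.0000] = 0.0000
Node 0 (S = 50): V_0 = e^(−0.06)·[0.5376·19.2566 + 0.4624·0.0000] = 9.7499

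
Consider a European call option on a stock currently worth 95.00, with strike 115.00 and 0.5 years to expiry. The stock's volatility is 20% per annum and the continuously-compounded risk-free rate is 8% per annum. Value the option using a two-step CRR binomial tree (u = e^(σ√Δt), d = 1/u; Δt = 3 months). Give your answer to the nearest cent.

0.33

CRR parameters: u = e^(σ√Δt) = e^(0.2·√0.25) = 1.1052, d = 1/u = 0.9048
Per-period rate: rΔt = 0.08·0.25 = 0.02, so R = e^0.02 = 1.0202
Risk-neutral probability p = (e^0.02 − 0.9048)/(1.1052 − 0.9048) = 0.1154/0.2003 = 0.5759
Terminal stock prices: S_uu = 116, S_ud = 95, S_dd = 77.78
Terminal payoffs (S − K): max(1.033, 0) = 1.033, max(-20, 0) = 0, max(-37.22, 0) = 0
Node u (S = 105): V_u = e^(−0.02)·[0.5759·1.0333 + 0.4241·0.0000] = 0.5832
Node d (S = 85.96): V_d = e^(−0.02)·[0.5759·0.0000 + 0.4241·0.0000] = 0.0000
Node 0 (S = 95): V_0 = e^(−0.02)·[0.5759·0.5832 + 0.4241·0.0000] = 0.3292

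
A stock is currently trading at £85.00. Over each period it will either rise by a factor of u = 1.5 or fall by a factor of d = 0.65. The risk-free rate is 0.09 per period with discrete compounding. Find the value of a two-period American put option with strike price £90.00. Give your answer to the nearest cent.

£16.88

Risk-neutral probability p = (1 + 0.09 − 0.65)/(1.5 − 0.65) = 0.4400/0.8500 = 0.5176
Terminal stock prices: S_uu = 191.2, S_ud = 82.88, S_dd = 35.91
Terminal payoffs (K − S): max(-101.2, 0) = 0, max(7.125, 0) = 7.125, max(54.09, 0) = 54.09
Node u (S = 127.5): continuation = 1/1.09·[0.5176·0.0000 + 0.4824·7.1250] = 3.1530; exercise value = 0.0000 ≤ continuation, so V_u = 3.1530
Node d (S = 55.25): continuation = 1/1.09·[0.5176·7.1250 + 0.4824·54.0875] = 27.3188; exercise value = 34.7500 > continuation, so V_d = 34.7500 (exercise)
Node 0 (S = 85): continuation = 1/1.09·[0.5176·3.1530 + 0.4824·34.7500] = 16.8751; exercise value = 5.0000 ≤ continuation, so V_0 = 16.8751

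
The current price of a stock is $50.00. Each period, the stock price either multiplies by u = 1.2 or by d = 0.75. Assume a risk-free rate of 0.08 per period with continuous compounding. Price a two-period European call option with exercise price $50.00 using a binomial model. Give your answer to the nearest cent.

Risk-neutral probability p = (e^0.08 − 0.75)/(1.2 − 0.75) = 0.3333/0.4500 = 0.7406
Terminal stock prices: S_uu = 72, S_ud = 45, S_dd = 28.12
Terminal payoffs (S − K): max(22, 0) = 22, max(-5, 0) = 0, max(-21.88, 0) = 0
Node u (S = 60): V_u = e^(−0.08)·[0.7406·22.0000 + 0.2594·0.0000] = 15.0413
Node d (S = 37.5): V_d = e^(−0.08)·[0.7406·0.0000 + 0.2594·0.0000] = 0.0000
Node 0 (S = 50): V_0 = e^(−0.08)·[0.7406·15.0413 + 0.2594·0.0000] = 10.2837

$10.28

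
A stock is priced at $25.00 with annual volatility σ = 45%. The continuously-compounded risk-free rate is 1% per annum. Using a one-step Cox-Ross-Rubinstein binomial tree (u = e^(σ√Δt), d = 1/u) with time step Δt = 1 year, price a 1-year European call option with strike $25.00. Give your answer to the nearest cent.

$5.63

CRR parameters: u = e^(σ√Δt) = e^(0.45·√1) = 1.5683, d = 1/u = 0.6376
Per-period rate: rΔt = 0.01·1 = 0.01, so R = e^0.01 = 1.0101
Risk-neutral probability p = (e^0.01 − 0.6376)/(1.5683 − 0.6376) = 0.3724/0.9307 = 0.4002
Terminal stock prices: S_u = 39.21, S_d = 15.94
Terminal payoffs (S − K): max(14.21, 0) = 14.21, max(-9.059, 0) = 0
Node 0 (S = 25): V_0 = e^(−0.01)·[0.4002·14.2078 + 0.5998·0.0000] = 5.6288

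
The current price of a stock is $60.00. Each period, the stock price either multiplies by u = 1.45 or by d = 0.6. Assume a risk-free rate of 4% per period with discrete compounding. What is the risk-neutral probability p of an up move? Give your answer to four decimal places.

Risk-neutral probability p = (1 + 0.04 − 0.6)/(1.45 − 0.6) = 0.4400/0.8500 = 0.5176

p = 0.5176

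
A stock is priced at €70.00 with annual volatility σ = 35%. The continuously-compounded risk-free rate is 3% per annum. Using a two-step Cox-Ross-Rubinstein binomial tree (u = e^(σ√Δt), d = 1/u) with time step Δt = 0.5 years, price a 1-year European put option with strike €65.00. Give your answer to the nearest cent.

€6.12

CRR parameters: u = e^(σ√Δt) = e^(0.35·√0.5) = 1.2808, d = 1/u = 0.7808
Per-period rate: rΔt = 0.03·0.5 = 0.015, so R = e^0.015 = 1.0151
Risk-neutral probability p = (e^0.015 − 0.7808)/(1.2808 − 0.7808) = 0.2344/0.5000 = 0.4687
Terminal stock prices: S_uu = 114.8, S_ud = 70, S_dd = 42.67
Terminal payoffs (K − S): max(-49.83, 0) = 0, max(-5, 0) = 0, max(22.33, 0) = 22.33
Node u (S = 89.66): V_u = e^(−0.015)·[0.4687·0.0000 + 0.5313·0.0000] = 0.0000
Node d (S = 54.65): V_d = e^(−0.015)·[0.4687·0.0000 + 0.5313·22.3290] = 11.6875
Node 0 (S = 70): V_0 = e^(−0.015)·[0.4687·0.0000 + 0.5313·11.6875] = 6.1175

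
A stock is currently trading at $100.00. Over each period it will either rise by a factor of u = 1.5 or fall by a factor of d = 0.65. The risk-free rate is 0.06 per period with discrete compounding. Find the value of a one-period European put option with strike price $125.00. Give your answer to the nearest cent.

Risk-neutral probability p = (1 + 0.06 − 0.65)/(1.5 − 0.65) = 0.4100/0.8500 = 0.4824
Terminal stock prices: S_u = 150, S_d = 65
Terminal payoffs (K − S): max(-25, 0) = 0, max(60, 0) = 60
Node 0 (S = 100): V_0 = 1/1.06·[0.4824·0.0000 + 0.5176·60.0000] = 29.3008

$29.30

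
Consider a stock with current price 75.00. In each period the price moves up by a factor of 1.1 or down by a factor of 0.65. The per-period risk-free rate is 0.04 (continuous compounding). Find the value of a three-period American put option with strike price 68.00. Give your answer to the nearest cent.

Risk-neutral probability p = (e^0.04 − 0.65)/(1.1 − 0.65) = 0.3908/0.4500 = 0.8685
Terminal stock prices: S_uuu = 99.83, S_uud = 58.99, S_udd = 34.86, S_ddd = 20.6
Terminal payoffs (K − S): max(-31.83, 0) = 0, max(9.012, 0) = 9.012, max(33.14, 0) = 33.14, max(47.4, 0) = 47.4
Node uu (S = 90.75): continuation = e^(−0.04)·[0.8685·0.0000 + 0.1315·9.0125] = 1.1389; exercise value = 0.0000 ≤ continuation, so V_uu = 1.1389
Node ud (S = 53.62): continuation = e^(−0.04)·[0.8685·9.0125 + 0.1315·33.1437] = 11.7087; exercise value = 14.3750 > continuation, so V_ud = 14.3750 (exercise)
Node dd (S = 31.69): continuation = e^(−0.04)·[0.8685·33.1437 + 0.1315·47.4031] = 33.6462; exercise value = 36.3125 > continuation, so V_dd = 36.3125 (exercise)
Node u (S = 82.5): continuation = e^(−0.04)·[0.8685·1.1389 + 0.1315·14.3750] = 2.7670; exercise value = 0.0000 ≤ continuation, so V_u = 2.7670
Node d (S = 48.75): continuation = e^(−0.04)·[0.8685·14.3750 + 0.1315·36.3125] = 16.5837; exercise value = 19.2500 > continuation, so V_d = 19.2500 (exercise)
Node 0 (S = 75): continuation = e^(−0.04)·[0.8685·2.7670 + 0.1315·19.2500] = 4.7415; exercise value = 0.0000 ≤ continuation, so V_0 = 4.7415

4.74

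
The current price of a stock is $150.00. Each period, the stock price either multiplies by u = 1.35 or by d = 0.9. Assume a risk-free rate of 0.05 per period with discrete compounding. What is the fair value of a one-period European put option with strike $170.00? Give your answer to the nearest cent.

Risk-neutral probability p = (1 + 0.05 − 0.9)/(1.35 − 0.9) = 0.1500/0.4500 = 0.3333
Terminal stock prices: S_u = 202.5, S_d = 135
Terminal payoffs (K − S): max(-32.5, 0) = 0, max(35, 0) = 35
Node 0 (S = 150): V_0 = 1/1.05·[0.3333·0.0000 + 0.6667·35.0000] = 22.2222

$22.22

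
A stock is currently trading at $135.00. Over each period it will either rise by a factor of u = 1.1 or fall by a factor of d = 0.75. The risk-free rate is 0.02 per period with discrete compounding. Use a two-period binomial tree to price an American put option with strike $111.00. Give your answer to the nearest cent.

Risk-neutral probability p = (1 + 0.02 − 0.75)/(1.1 − 0.75) = 0.2700/0.3500 = 0.7714
Terminal stock prices: S_uu = 163.4, S_ud = 111.4, S_dd = 75.94
Terminal payoffs (K − S): max(-52.35, 0) = 0, max(-0.375, 0) = 0, max(35.06, 0) = 35.06
Node u (S = 148.5): continuation = 1/1.02·[0.7714·0.0000 + 0.2286·0.0000] = 0.0000; exercise value = 0.0000 ≤ continuation, so V_u = 0.0000
Node d (S = 101.2): continuation = 1/1.02·[0.7714·0.0000 + 0.2286·35.0625] = 7.8571; exercise value = 9.7500 > continuation, so V_d = 9.7500 (exercise)
Node 0 (S = 135): continuation = 1/1.02·[0.7714·0.0000 + 0.2286·9.7500] = 2.1849; exercise value = 0.0000 ≤ continuation, so V_0 = 2.1849

$2.18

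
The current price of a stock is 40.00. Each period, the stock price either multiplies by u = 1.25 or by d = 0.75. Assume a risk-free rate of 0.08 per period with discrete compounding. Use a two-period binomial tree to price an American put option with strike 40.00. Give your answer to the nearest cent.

Risk-neutral probability p = (1 + 0.08 − 0.75)/(1.25 − 0.75) = 0.3300/0.5000 = 0.6600
Terminal stock prices: S_uu = 62.5, S_ud = 37.5, S_dd = 22.5
Terminal payoffs (K − S): max(-22.5, 0) = 0, max(2.5, 0) = 2.5, max(17.5, 0) = 17.5
Node u (S = 50): continuation = 1/1.08·[0.6600·0.0000 + 0.3400·2.5000] = 0.7870; exercise value = 0.0000 ≤ continuation, so V_u = 0.7870
Node d (S = 30): continuation = 1/1.08·[0.6600·2.5000 + 0.3400·17.5000] = 7.0370; exercise value = 10.0000 > continuation, so V_d = 10.0000 (exercise)
Node 0 (S = 40): continuation = 1/1.08·[0.6600·0.7870 + 0.3400·10.0000] = 3.6291; exercise value = 0.0000 ≤ continuation, so V_0 = 3.6291

3.63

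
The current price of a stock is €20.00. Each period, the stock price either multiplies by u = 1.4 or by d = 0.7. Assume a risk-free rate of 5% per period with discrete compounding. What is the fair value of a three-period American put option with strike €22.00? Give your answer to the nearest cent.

Risk-neutral probability p = (1 + 0.05 − 0.7)/(1.4 − 0.7) = 0.3500/0.7000 = 0.5000
Terminal stock prices: S_uuu = 54.88, S_uud = 27.44, S_udd = 13.72, S_ddd = 6.86
Terminal payoffs (K − S): max(-32.88, 0) = 0, max(-5.44, 0) = 0, max(8.28, 0) = 8.28, max(15.14, 0) = 15.14
Node uu (S = 39.2): continuation = 1/1.05·[0.5000·0.0000 + 0.5000·0.0000] = 0.0000; exercise value = 0.0000 ≤ continuation, so V_uu = 0.0000
Node ud (S = 19.6): continuation = 1/1.05·[0.5000·0.0000 + 0.5000·8.2800] = 3.9429; exercise value = 2.4000 ≤ continuation, so V_ud = 3.9429
Node dd (S = 9.8): continuation = 1/1.05·[0.5000·8.2800 + 0.5000·15.1400] = 11.1524; exercise value = 12.2000 > continuation, so V_dd = 12.2000 (exercise)
Node u (S = 28): continuation = 1/1.05·[0.5000·0.0000 + 0.5000·3.9429] = 1.8776; exercise value = 0.0000 ≤ continuation, so V_u = 1.8776
Node d (S = 14): continuation = 1/1.05·[0.5000·3.9429 + 0.5000·12.2000] = 7.6871; exercise value = 8.0000 > continuation, so V_d = 8.0000 (exercise)
Node 0 (S = 20): continuation = 1/1.05·[0.5000·1.8776 + 0.5000·8.0000] = 4.7036; exercise value = 2.0000 ≤ continuation, so V_0 = 4.7036

€4.70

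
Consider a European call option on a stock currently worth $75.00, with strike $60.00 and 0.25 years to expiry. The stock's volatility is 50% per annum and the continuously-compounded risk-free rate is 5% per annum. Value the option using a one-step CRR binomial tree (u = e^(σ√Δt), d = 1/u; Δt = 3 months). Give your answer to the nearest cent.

$16.59

CRR parameters: u = e^(σ√Δt) = e^(0.5·√0.25) = 1.2840, d = 1/u = 0.7788
Per-period rate: rΔt = 0.05·0.25 = 0.0125, so R = e^0.0125 = 1.0126
Risk-neutral probability p = (e^0.0125 − 0.7788)/(1.2840 − 0.7788) = 0.2338/0.5052 = 0.4627
Terminal stock prices: S_u = 96.3, S_d = 58.41
Terminal payoffs (S − K): max(36.3, 0) = 36.3, max(-1.59, 0) = 0
Node 0 (S = 75): V_0 = e^(−0.0125)·[0.4627·36.3019 + 0.5373·0.0000] = 16.5890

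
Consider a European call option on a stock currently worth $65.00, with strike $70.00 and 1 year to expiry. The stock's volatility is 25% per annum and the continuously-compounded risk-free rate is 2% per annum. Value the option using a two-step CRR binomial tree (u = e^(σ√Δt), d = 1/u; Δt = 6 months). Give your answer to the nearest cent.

CRR parameters: u = e^(σ√Δt) = e^(0.25·√0.5) = 1.1934, d = 1/u = 0.8380
Per-period rate: rΔt = 0.02·0.5 = 0.01, so R = e^0.01 = 1.0101
Risk-neutral probability p = (e^0.01 − 0.8380)/(1.1934 − 0.8380) = 0.1721/0.3554 = 0.4842
Terminal stock prices: S_uu = 92.57, S_ud = 65, S_dd = 45.64
Terminal payoffs (S − K): max(22.57, 0) = 22.57, max(-5, 0) = 0, max(-24.36, 0) = 0
Node u (S = 77.57): V_u = e^(−0.01)·[0.4842·22.5677 + 0.5158·0.0000] = 10.8186
Node d (S = 54.47): V_d = e^(−0.01)·[0.4842·0.0000 + 0.5158·0.0000] = 0.0000
Node 0 (S = 65): V_0 = e^(−0.01)·[0.4842·10.8186 + 0.5158·0.0000] = 5.1862

$5.19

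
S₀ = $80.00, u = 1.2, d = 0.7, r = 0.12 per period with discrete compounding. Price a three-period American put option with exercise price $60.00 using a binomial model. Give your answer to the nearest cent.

Risk-neutral probability p = (1 + 0.12 − 0.7)/(1.2 − 0.7) = 0.4200/0.5000 = 0.8400
Terminal stock prices: S_uuu = 138.2, S_uud = 80.64, S_udd = 47.04, S_ddd = 27.44
Terminal payoffs (K − S): max(-78.24, 0) = 0, max(-20.64, 0) = 0, max(12.96, 0) = 12.96, max(32.56, 0) = 32.56
Node uu (S = 115.2): continuation = 1/1.12·[0.8400·0.0000 + 0.1600·0.0000] = 0.0000; exercise value = 0.0000 ≤ continuation, so V_uu = 0.0000
Node ud (S = 67.2): continuation = 1/1.12·[0.8400·0.0000 + 0.1600·12.9600] = 1.8514; exercise value = 0.0000 ≤ continuation, so V_ud = 1.8514
Node dd (S = 39.2): continuation = 1/1.12·[0.8400·12.9600 + 0.1600·32.5600] = 14.3714; exercise value = 20.8000 > continuation, so V_dd = 20.8000 (exercise)
Node u (S = 96): continuation = 1/1.12·[0.8400·0.0000 + 0.1600·1.8514] = 0.2645; exercise value = 0.0000 ≤ continuation, so V_u = 0.2645
Node d (S = 56): continuation = 1/1.12·[0.8400·1.8514 + 0.1600·20.8000] = 4.3600; exercise value = 4.0000 ≤ continuation, so V_d = 4.3600
Node 0 (S = 80): continuation = 1/1.12·[0.8400·0.2645 + 0.1600·4.3600] = 0.8212; exercise value = 0.0000 ≤ continuation, so V_0 = 0.8212

$0.82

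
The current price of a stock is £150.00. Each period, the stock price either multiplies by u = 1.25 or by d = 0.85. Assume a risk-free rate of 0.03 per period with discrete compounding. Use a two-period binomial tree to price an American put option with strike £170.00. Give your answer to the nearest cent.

Risk-neutral probability p = (1 + 0.03 − 0.85)/(1.25 − 0.85) = 0.1800/0.4000 = 0.4500
Terminal stock prices: S_uu = 234.4, S_ud = 159.4, S_dd = 108.4
Terminal payoffs (K − S): max(-64.38, 0) = 0, max(10.62, 0) = 10.62, max(61.63, 0) = 61.63
Node u (S = 187.5): continuation = 1/1.03·[0.4500·0.0000 + 0.5500·10.6250] = 5.6735; exercise value = 0.0000 ≤ continuation, so V_u = 5.6735
Node d (S = 127.5): continuation = 1/1.03·[0.4500·10.6250 + 0.5500·61.6250] = 37.5485; exercise value = 42.5000 > continuation, so V_d = 42.5000 (exercise)
Node 0 (S = 150): continuation = 1/1.03·[0.4500·5.6735 + 0.5500·42.5000] = 25.1729; exercise value = 20.0000 ≤ continuation, so V_0 = 25.1729

£25.17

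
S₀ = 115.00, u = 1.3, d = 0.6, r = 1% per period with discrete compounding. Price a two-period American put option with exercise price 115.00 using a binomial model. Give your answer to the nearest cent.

Risk-neutral probability p = (1 + 0.01 − 0.6)/(1.3 − 0.6) = 0.4100/0.7000 = 0.5857
Terminal stock prices: S_uu = 194.4, S_ud = 89.7, S_dd = 41.4
Terminal payoffs (K − S): max(-79.35, 0) = 0, max(25.3, 0) = 25.3, max(73.6, 0) = 73.6
Node u (S = 149.5): continuation = 1/1.01·[0.5857·0.0000 + 0.4143·25.3000] = 10.3777; exercise value = 0.0000 ≤ continuation, so V_u = 10.3777
Node d (S = 69): continuation = 1/1.01·[0.5857·25.3000 + 0.4143·73.6000] = 44.8614; exercise value = 46.0000 > continuation, so V_d = 46.0000 (exercise)
Node 0 (S = 115): continuation = 1/1.01·[0.5857·10.3777 + 0.4143·46.0000] = 24.8866; exercise value = 0.0000 ≤ continuation, so V_0 = 24.8866

24.89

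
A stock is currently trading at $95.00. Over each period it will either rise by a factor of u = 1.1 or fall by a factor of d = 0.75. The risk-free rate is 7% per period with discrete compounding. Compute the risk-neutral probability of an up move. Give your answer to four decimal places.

Risk-neutral probability p = (1 + 0.07 − 0.75)/(1.1 − 0.75) = 0.3200/0.3500 = 0.9143

p = 0.9143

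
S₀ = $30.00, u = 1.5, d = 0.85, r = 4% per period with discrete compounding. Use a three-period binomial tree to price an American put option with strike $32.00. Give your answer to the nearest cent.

$4.78

Risk-neutral probability p = (1 + 0.04 − 0.85)/(1.5 − 0.85) = 0.1900/0.6500 = 0.2923
Terminal stock prices: S_uuu = 101.2, S_uud = 57.38, S_udd = 32.51, S_ddd = 18.42
Terminal payoffs (K − S): max(-69.25, 0) = 0, max(-25.38, 0) = 0, max(-0.5125, 0) = 0, max(13.58, 0) = 13.58
Node uu (S = 67.5): continuation = 1/1.04·[0.2923·0.0000 + 0.7077·0.0000] = 0.0000; exercise value = 0.0000 ≤ continuation, so V_uu = 0.0000
Node ud (S = 38.25): continuation = 1/1.04·[0.2923·0.0000 + 0.7077·0.0000] = 0.0000; exercise value = 0.0000 ≤ continuation, so V_ud = 0.0000
Node dd (S = 21.67): continuation = 1/1.04·[0.2923·0.0000 + 0.7077·13.5763] = 9.2383; exercise value = 10.3250 > continuation, so V_dd = 10.3250 (exercise)
Node u (S = 45): continuation = 1/1.04·[0.2923·0.0000 + 0.7077·0.0000] = 0.0000; exercise value = 0.0000 ≤ continuation, so V_u = 0.0000
Node d (S = 25.5): continuation = 1/1.04·[0.2923·0.0000 + 0.7077·10.3250] = 7.0259; exercise value = 6.5000 ≤ continuation, so V_d = 7.0259
Node 0 (S = 30): continuation = 1/1.04·[0.2923·0.0000 + 0.7077·7.0259] = 4.7809; exercise value = 2.0000 ≤ continuation, so V_0 = 4.7809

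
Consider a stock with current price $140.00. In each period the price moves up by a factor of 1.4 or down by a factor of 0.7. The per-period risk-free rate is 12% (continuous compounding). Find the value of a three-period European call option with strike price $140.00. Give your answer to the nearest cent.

Risk-neutral probability p = (e^0.12 − 0.7)/(1.4 − 0.7) = 0.4275/0.7000 = 0.6107
Terminal stock prices: S_uuu = 384.2, S_uud = 192.1, S_udd = 96.04, S_ddd = 48.02
Terminal payoffs (S − K): max(244.2, 0) = 244.2, max(52.08, 0) = 52.08, max(-43.96, 0) = 0, max(-91.98, 0) = 0
Node uu (S = 274.4): V_uu = e^(−0.12)·[0.6107·244.1600 + 0.3893·52.0800] = 150.2311
Node ud (S = 137.2): V_ud = e^(−0.12)·[0.6107·52.0800 + 0.3893·0.0000] = 28.2092
Node dd (S = 68.6): V_dd = e^(−0.12)·[0.6107·0.0000 + 0.3893·0.0000] = 0.0000
Node u (S = 196): V_u = e^(−0.12)·[0.6107·150.2311 + 0.3893·28.2092] = 91.1126
Node d (S = 98): V_d = e^(−0.12)·[0.6107·28.2092 + 0.3893·0.0000] = 15.2795
Node 0 (S = 140): V_0 = e^(−0.12)·[0.6107·91.1126 + 0.3893·15.2795] = 54.6268

$54.63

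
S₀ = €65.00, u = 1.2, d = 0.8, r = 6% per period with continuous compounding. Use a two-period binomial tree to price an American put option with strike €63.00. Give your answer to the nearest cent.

Risk-neutral probability p = (e^0.06 − 0.8)/(1.2 − 0.8) = 0.2618/0.4000 = 0.6546
Terminal stock prices: S_uu = 93.6, S_ud = 62.4, S_dd = 41.6
Terminal payoffs (K − S): max(-30.6, 0) = 0, max(0.6, 0) = 0.6, max(21.4, 0) = 21.4
Node u (S = 78): continuation = e^(−0.06)·[0.6546·0.0000 + 0.3454·0.6000] = 0.1952; exercise value = 0.0000 ≤ continuation, so V_u = 0.1952
Node d (S = 52): continuation = e^(−0.06)·[0.6546·0.6000 + 0.3454·21.4000] = 7.3312; exercise value = 11.0000 > continuation, so V_d = 11.0000 (exercise)
Node 0 (S = 65): continuation = e^(−0.06)·[0.6546·0.1952 + 0.3454·11.0000] = 3.6986; exercise value = 0.0000 ≤ continuation, so V_0 = 3.6986

€3.70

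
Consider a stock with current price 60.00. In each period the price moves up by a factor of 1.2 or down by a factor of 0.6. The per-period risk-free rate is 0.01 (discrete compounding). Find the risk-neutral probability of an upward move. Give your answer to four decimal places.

p = 0.6833

Risk-neutral probability p = (1 + 0.01 − 0.6)/(1.2 − 0.6) = 0.4100/0.6000 = 0.6833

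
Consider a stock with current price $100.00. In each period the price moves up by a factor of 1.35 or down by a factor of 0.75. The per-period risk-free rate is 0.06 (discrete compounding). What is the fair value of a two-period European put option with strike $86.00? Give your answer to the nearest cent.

Risk-neutral probability p = (1 + 0.06 − 0.75)/(1.35 − 0.75) = 0.3100/0.6000 = 0.5167
Terminal stock prices: S_uu = 182.3, S_ud = 101.2, S_dd = 56.25
Terminal payoffs (K − S): max(-96.25, 0) = 0, max(-15.25, 0) = 0, max(29.75, 0) = 29.75
Node u (S = 135): V_u = 1/1.06·[0.5167·0.0000 + 0.4833·0.0000] = 0.0000
Node d (S = 75): V_d = 1/1.06·[0.5167·0.0000 + 0.4833·29.7500] = 13.5653
Node 0 (S = 100): V_0 = 1/1.06·[0.5167·0.0000 + 0.4833·13.5653] = 6.1854

$6.19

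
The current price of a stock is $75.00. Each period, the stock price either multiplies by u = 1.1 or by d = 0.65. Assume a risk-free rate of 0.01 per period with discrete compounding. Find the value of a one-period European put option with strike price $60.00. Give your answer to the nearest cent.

Risk-neutral probability p = (1 + 0.01 − 0.65)/(1.1 − 0.65) = 0.3600/0.4500 = 0.8000
Terminal stock prices: S_u = 82.5, S_d = 48.75
Terminal payoffs (K − S): max(-22.5, 0) = 0, max(11.25, 0) = 11.25
Node 0 (S = 75): V_0 = 1/1.01·[0.8000·0.0000 + 0.2000·11.2500] = 2.2277

$2.23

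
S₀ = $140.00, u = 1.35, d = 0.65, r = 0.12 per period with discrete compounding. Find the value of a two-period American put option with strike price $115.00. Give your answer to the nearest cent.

$7.04

Risk-neutral probability p = (1 + 0.12 − 0.65)/(1.35 − 0.65) = 0.4700/0.7000 = 0.6714
Terminal stock prices: S_uu = 255.2, S_ud = 122.9, S_dd = 59.15
Terminal payoffs (K − S): max(-140.2, 0) = 0, max(-7.85, 0) = 0, max(55.85, 0) = 55.85
Node u (S = 189): continuation = 1/1.12·[0.6714·0.0000 + 0.3286·0.0000] = 0.0000; exercise value = 0.0000 ≤ continuation, so V_u = 0.0000
Node d (S = 91): continuation = 1/1.12·[0.6714·0.0000 + 0.3286·55.8500] = 16.3846; exercise value = 24.0000 > continuation, so V_d = 24.0000 (exercise)
Node 0 (S = 140): continuation = 1/1.12·[0.6714·0.0000 + 0.3286·24.0000] = 7.0408; exercise value = 0.0000 ≤ continuation, so V_0 = 7.0408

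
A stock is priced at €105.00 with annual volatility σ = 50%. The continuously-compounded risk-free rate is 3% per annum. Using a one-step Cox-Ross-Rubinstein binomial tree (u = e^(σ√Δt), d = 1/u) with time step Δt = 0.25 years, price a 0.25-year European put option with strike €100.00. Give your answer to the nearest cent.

CRR parameters: u = e^(σ√Δt) = e^(0.5·√0.25) = 1.2840, d = 1/u = 0.7788
Per-period rate: rΔt = 0.03·0.25 = 0.0075, so R = e^0.0075 = 1.0075
Risk-neutral probability p = (e^0.0075 − 0.7788)/(1.2840 − 0.7788) = 0.2287/0.5052 = 0.4527
Terminal stock prices: S_u = 134.8, S_d = 81.77
Terminal payoffs (K − S): max(-34.82, 0) = 0, max(18.23, 0) = 18.23
Node 0 (S = 105): V_0 = e^(−0.0075)·[0.4527·0.0000 + 0.5473·18.2259] = 9.9001

€9.90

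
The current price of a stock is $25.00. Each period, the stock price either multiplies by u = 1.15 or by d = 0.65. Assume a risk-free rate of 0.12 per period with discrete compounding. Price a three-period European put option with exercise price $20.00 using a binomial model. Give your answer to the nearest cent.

Risk-neutral probability p = (1 + 0.12 − 0.65)/(1.15 − 0.65) = 0.4700/0.5000 = 0.9400
Terminal stock prices: S_uuu = 38.02, S_uud = 21.49, S_udd = 12.15, S_ddd = 6.866
Terminal payoffs (K − S): max(-18.02, 0) = 0, max(-1.491, 0) = 0, max(7.853, 0) = 7.853, max(13.13, 0) = 13.13
Node uu (S = 33.06): V_uu = 1/1.12·[0.9400·0.0000 + 0.0600·0.0000] = 0.0000
Node ud (S = 18.69): V_ud = 1/1.12·[0.9400·0.0000 + 0.0600·7.8531] = 0.4207
Node dd (S = 10.56): V_dd = 1/1.12·[0.9400·7.8531 + 0.0600·13.1344] = 7.2946
Node u (S = 28.75): V_u = 1/1.12·[0.9400·0.0000 + 0.0600·0.4207] = 0.0225
Node d (S = 16.25): V_d = 1/1.12·[0.9400·0.4207 + 0.0600·7.2946] = 0.7439
Node 0 (S = 25): V_0 = 1/1.12·[0.9400·0.0225 + 0.0600·0.7439] = 0.0588

$0.06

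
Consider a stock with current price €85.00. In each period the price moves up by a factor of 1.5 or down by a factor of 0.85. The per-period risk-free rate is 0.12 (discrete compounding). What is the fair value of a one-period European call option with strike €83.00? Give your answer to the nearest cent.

Risk-neutral probability p = (1 + 0.12 − 0.85)/(1.5 − 0.85) = 0.2700/0.6500 = 0.4154
Terminal stock prices: S_u = 127.5, S_d = 72.25
Terminal payoffs (S − K): max(44.5, 0) = 44.5, max(-10.75, 0) = 0
Node 0 (S = 85): V_0 = 1/1.12·[0.4154·44.5000 + 0.5846·0.0000] = 16.5041

€16.50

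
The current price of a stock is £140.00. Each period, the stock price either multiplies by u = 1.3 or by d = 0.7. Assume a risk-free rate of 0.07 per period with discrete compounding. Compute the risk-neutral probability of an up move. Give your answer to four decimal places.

Risk-neutral probability p = (1 + 0.07 − 0.7)/(1.3 − 0.7) = 0.3700/0.6000 = 0.6167

p = 0.6167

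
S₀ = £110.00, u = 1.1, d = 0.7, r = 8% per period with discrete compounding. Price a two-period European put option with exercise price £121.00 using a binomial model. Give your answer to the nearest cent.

£3.10

Risk-neutral probability p = (1 + 0.08 − 0.7)/(1.1 − 0.7) = 0.3800/0.4000 = 0.9500
Terminal stock prices: S_uu = 133.1, S_ud = 84.7, S_dd = 53.9
Terminal payoffs (K − S): max(-12.1, 0) = 0, max(36.3, 0) = 36.3, max(67.1, 0) = 67.1
Node u (S = 121): V_u = 1/1.08·[0.9500·0.0000 + 0.0500·36.3000] = 1.6806
Node d (S = 77): V_d = 1/1.08·[0.9500·36.3000 + 0.0500·67.1000] = 35.0370
Node 0 (S = 110): V_0 = 1/1.08·[0.9500·1.6806 + 0.0500·35.0370] = 3.1004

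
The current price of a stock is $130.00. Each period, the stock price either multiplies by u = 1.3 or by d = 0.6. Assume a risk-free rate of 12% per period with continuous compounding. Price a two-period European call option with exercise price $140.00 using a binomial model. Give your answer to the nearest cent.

$35.60

Risk-neutral probability p = (e^0.12 − 0.6)/(1.3 − 0.6) = 0.5275/0.7000 = 0.7536
Terminal stock prices: S_uu = 219.7, S_ud = 101.4, S_dd = 46.8
Terminal payoffs (S − K): max(79.7, 0) = 79.7, max(-38.6, 0) = 0, max(-93.2, 0) = 0
Node u (S = 169): V_u = e^(−0.12)·[0.7536·79.7000 + 0.2464·0.0000] = 53.2678
Node d (S = 78): V_d = e^(−0.12)·[0.7536·0.0000 + 0.2464·0.0000] = 0.0000
Node 0 (S = 130): V_0 = e^(−0.12)·[0.7536·53.2678 + 0.2464·0.0000] = 35.6017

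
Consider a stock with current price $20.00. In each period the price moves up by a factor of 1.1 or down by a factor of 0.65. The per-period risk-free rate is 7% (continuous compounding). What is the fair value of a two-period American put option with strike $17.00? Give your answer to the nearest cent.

$0.36

Risk-neutral probability p = (e^0.07 − 0.65)/(1.1 − 0.65) = 0.4225/0.4500 = 0.9389
Terminal stock prices: S_uu = 24.2, S_ud = 14.3, S_dd = 8.45
Terminal payoffs (K − S): max(-7.2, 0) = 0, max(2.7, 0) = 2.7, max(8.55, 0) = 8.55
Node u (S = 22): continuation = e^(−0.07)·[0.9389·0.0000 + 0.0611·2.7000] = 0.1538; exercise value = 0.0000 ≤ continuation, so V_u = 0.1538
Node d (S = 13): continuation = e^(−0.07)·[0.9389·2.7000 + 0.0611·8.5500] = 2.8507; exercise value = 4.0000 > continuation, so V_d = 4.0000 (exercise)
Node 0 (S = 20): continuation = e^(−0.07)·[0.9389·0.1538 + 0.0611·4.0000] = 0.3625; exercise value = 0.0000 ≤ continuation, so V_0 = 0.3625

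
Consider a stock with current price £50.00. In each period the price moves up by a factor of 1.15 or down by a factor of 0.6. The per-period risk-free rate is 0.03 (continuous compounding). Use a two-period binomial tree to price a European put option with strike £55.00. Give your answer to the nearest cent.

£8.21

Risk-neutral probability p = (e^0.03 − 0.6)/(1.15 − 0.6) = 0.4305/0.5500 = 0.7826
Terminal stock prices: S_uu = 66.12, S_ud = 34.5, S_dd = 18
Terminal payoffs (K − S): max(-11.12, 0) = 0, max(20.5, 0) = 20.5, max(37, 0) = 37
Node u (S = 57.5): V_u = e^(−0.03)·[0.7826·0.0000 + 0.2174·20.5000] = 4.3241
Node d (S = 30): V_d = e^(−0.03)·[0.7826·20.5000 + 0.2174·37.0000] = 23.3745
Node 0 (S = 50): V_0 = e^(−0.03)·[0.7826·4.3241 + 0.2174·23.3745] = 8.2146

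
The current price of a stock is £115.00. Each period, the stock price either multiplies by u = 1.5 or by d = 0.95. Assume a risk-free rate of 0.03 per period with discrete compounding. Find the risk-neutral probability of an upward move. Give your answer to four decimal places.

Risk-neutral probability p = (1 + 0.03 − 0.95)/(1.5 − 0.95) = 0.0800/0.5500 = 0.1455

p = 0.1455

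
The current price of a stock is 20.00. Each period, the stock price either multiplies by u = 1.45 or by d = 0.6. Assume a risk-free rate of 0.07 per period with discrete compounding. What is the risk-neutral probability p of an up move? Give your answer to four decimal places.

p = 0.5529

Risk-neutral probability p = (1 + 0.07 − 0.6)/(1.45 − 0.6) = 0.4700/0.8500 = 0.5529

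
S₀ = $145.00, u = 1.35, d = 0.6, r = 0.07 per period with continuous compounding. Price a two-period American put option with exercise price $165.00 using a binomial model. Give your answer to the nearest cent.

$36.54

Risk-neutral probability p = (e^0.07 − 0.6)/(1.35 − 0.6) = 0.4725/0.7500 = 0.6300
Terminal stock prices: S_uu = 264.3, S_ud = 117.4, S_dd = 52.2
Terminal payoffs (K − S): max(-99.26, 0) = 0, max(47.55, 0) = 47.55, max(112.8, 0) = 112.8
Node u (S = 195.8): continuation = e^(−0.07)·[0.6300·0.0000 + 0.3700·47.5500] = 16.4036; exercise value = 0.0000 ≤ continuation, so V_u = 16.4036
Node d (S = 87): continuation = e^(−0.07)·[0.6300·47.5500 + 0.3700·112.8000] = 66.8450; exercise value = 78.0000 > continuation, so V_d = 78.0000 (exercise)
Node 0 (S = 145): continuation = e^(−0.07)·[0.6300·16.4036 + 0.3700·78.0000] = 36.5439; exercise value = 20.0000 ≤ continuation, so V_0 = 36.5439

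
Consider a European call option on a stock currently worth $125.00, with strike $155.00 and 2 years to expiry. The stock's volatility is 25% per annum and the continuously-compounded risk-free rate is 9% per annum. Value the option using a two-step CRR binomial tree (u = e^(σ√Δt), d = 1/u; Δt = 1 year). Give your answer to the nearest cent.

$16.63

CRR parameters: u = e^(σ√Δt) = e^(0.25·√1) = 1.2840, d = 1/u = 0.7788
Per-period rate: rΔt = 0.09·1 = 0.09, so R = e^0.09 = 1.0942
Risk-neutral probability p = (e^0.09 − 0.7788)/(1.2840 − 0.7788) = 0.3154/0.5052 = 0.6242
Terminal stock prices: S_uu = 206.1, S_ud = 125, S_dd = 75.82
Terminal payoffs (S − K): max(51.09, 0) = 51.09, max(-30, 0) = 0, max(-79.18, 0) = 0
Node u (S = 160.5): V_u = e^(−0.09)·[0.6242·51.0902 + 0.3758·0.0000] = 29.1468
Node d (S = 97.35): V_d = e^(−0.09)·[0.6242·0.0000 + 0.3758·0.0000] = 0.0000
Node 0 (S = 125): V_0 = e^(−0.09)·[0.6242·29.1468 + 0.3758·0.0000] = 16.6282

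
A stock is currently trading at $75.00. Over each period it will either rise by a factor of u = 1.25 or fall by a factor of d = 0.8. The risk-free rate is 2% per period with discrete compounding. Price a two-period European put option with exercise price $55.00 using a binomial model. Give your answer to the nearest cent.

Risk-neutral probability p = (1 + 0.02 − 0.8)/(1.25 − 0.8) = 0.2200/0.4500 = 0.4889
Terminal stock prices: S_uu = 117.2, S_ud = 75, S_dd = 48
Terminal payoffs (K − S): max(-62.19, 0) = 0, max(-20, 0) = 0, max(7, 0) = 7
Node u (S = 93.75): V_u = 1/1.02·[0.4889·0.0000 + 0.5111·0.0000] = 0.0000
Node d (S = 60): V_d = 1/1.02·[0.4889·0.0000 + 0.5111·7.0000] = 3.5076
Node 0 (S = 75): V_0 = 1/1.02·[0.4889·0.0000 + 0.5111·3.5076] = 1.7576

$1.76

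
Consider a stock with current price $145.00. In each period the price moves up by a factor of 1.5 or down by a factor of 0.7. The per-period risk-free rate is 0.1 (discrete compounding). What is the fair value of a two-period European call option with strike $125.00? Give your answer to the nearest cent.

$52.84

Risk-neutral probability p = (1 + 0.1 − 0.7)/(1.5 − 0.7) = 0.4000/0.8000 = 0.5000
Terminal stock prices: S_uu = 326.2, S_ud = 152.2, S_dd = 71.05
Terminal payoffs (S − K): max(201.2, 0) = 201.2, max(27.25, 0) = 27.25, max(-53.95, 0) = 0
Node u (S = 217.5): V_u = 1/1.1·[0.5000·201.2500 + 0.5000·27.2500] = 103.8636
Node d (S = 101.5): V_d = 1/1.1·[0.5000·27.2500 + 0.5000·0.0000] = 12.3864
Node 0 (S = 145): V_0 = 1/1.1·[0.5000·103.8636 + 0.5000·12.3864] = 52.8409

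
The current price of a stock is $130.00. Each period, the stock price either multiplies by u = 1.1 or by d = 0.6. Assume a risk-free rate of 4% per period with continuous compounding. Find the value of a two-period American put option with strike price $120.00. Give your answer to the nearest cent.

$8.07

Risk-neutral probability p = (e^0.04 − 0.6)/(1.1 − 0.6) = 0.4408/0.5000 = 0.8816
Terminal stock prices: S_uu = 157.3, S_ud = 85.8, S_dd = 46.8
Terminal payoffs (K − S): max(-37.3, 0) = 0, max(34.2, 0) = 34.2, max(73.2, 0) = 73.2
Node u (S = 143): continuation = e^(−0.04)·[0.8816·0.0000 + 0.1184·34.2000] = 3.8898; exercise value = 0.0000 ≤ continuation, so V_u = 3.8898
Node d (S = 78): continuation = e^(−0.04)·[0.8816·34.2000 + 0.1184·73.2000] = 37.2947; exercise value = 42.0000 > continuation, so V_d = 42.0000 (exercise)
Node 0 (S = 130): continuation = e^(−0.04)·[0.8816·3.8898 + 0.1184·42.0000] = 8.0718; exercise value = 0.0000 ≤ continuation, so V_0 = 8.0718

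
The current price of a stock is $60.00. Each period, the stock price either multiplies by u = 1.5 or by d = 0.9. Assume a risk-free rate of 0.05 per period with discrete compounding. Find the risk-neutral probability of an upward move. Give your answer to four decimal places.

Risk-neutral probability p = (1 + 0.05 − 0.9)/(1.5 − 0.9) = 0.1500/0.6000 = 0.2500

p = 0.2500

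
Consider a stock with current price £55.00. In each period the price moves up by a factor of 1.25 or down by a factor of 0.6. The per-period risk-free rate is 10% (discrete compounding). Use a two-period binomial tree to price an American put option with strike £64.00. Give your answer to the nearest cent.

£9.84

Risk-neutral probability p = (1 + 0.1 − 0.6)/(1.25 − 0.6) = 0.5000/0.6500 = 0.7692
Terminal stock prices: S_uu = 85.94, S_ud = 41.25, S_dd = 19.8
Terminal payoffs (K − S): max(-21.94, 0) = 0, max(22.75, 0) = 22.75, max(44.2, 0) = 44.2
Node u (S = 68.75): continuation = 1/1.1·[0.7692·0.0000 + 0.2308·22.7500] = 4.7727; exercise value = 0.0000 ≤ continuation, so V_u = 4.7727
Node d (S = 33): continuation = 1/1.1·[0.7692·22.7500 + 0.2308·44.2000] = 25.1818; exercise value = 31.0000 > continuation, so V_d = 31.0000 (exercise)
Node 0 (S = 55): continuation = 1/1.1·[0.7692·4.7727 + 0.2308·31.0000] = 9.8411; exercise value = 9.0000 ≤ continuation, so V_0 = 9.8411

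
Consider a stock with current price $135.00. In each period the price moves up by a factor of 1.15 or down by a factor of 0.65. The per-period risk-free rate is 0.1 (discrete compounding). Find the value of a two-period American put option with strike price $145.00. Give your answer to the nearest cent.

Risk-neutral probability p = (1 + 0.1 − 0.65)/(1.15 − 0.65) = 0.4500/0.5000 = 0.9000
Terminal stock prices: S_uu = 178.5, S_ud = 100.9, S_dd = 57.04
Terminal payoffs (K − S): max(-33.54, 0) = 0, max(44.09, 0) = 44.09, max(87.96, 0) = 87.96
Node u (S = 155.2): continuation = 1/1.1·[0.9000·0.0000 + 0.1000·44.0875] = 4.0080; exercise value = 0.0000 ≤ continuation, so V_u = 4.0080
Node d (S = 87.75): continuation = 1/1.1·[0.9000·44.0875 + 0.1000·87.9625] = 44.0682; exercise value = 57.2500 > continuation, so V_d = 57.2500 (exercise)
Node 0 (S = 135): continuation = 1/1.1·[0.9000·4.0080 + 0.1000·57.2500] = 8.4838; exercise value = 10.0000 > continuation, so V_0 = 10.0000 (exercise)

$10.00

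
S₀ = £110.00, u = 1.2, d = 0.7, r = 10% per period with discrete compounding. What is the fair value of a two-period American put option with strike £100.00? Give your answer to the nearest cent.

Risk-neutral probability p = (1 + 0.1 − 0.7)/(1.2 − 0.7) = 0.4000/0.5000 = 0.8000
Terminal stock prices: S_uu = 158.4, S_ud = 92.4, S_dd = 53.9
Terminal payoffs (K − S): max(-58.4, 0) = 0, max(7.6, 0) = 7.6, max(46.1, 0) = 46.1
Node u (S = 132): continuation = 1/1.1·[0.8000·0.0000 + 0.2000·7.6000] = 1.3818; exercise value = 0.0000 ≤ continuation, so V_u = 1.3818
Node d (S = 77): continuation = 1/1.1·[0.8000·7.6000 + 0.2000·46.1000] = 13.9091; exercise value = 23.0000 > continuation, so V_d = 23.0000 (exercise)
Node 0 (S = 110): continuation = 1/1.1·[0.8000·1.3818 + 0.2000·23.0000] = 5.1868; exercise value = 0.0000 ≤ continuation, so V_0 = 5.1868

£5.19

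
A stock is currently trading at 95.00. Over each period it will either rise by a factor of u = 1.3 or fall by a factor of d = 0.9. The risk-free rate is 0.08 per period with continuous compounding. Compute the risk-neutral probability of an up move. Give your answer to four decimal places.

Risk-neutral probability p = (e^0.08 − 0.9)/(1.3 − 0.9) = 0.1833/0.4000 = 0.4582

p = 0.4582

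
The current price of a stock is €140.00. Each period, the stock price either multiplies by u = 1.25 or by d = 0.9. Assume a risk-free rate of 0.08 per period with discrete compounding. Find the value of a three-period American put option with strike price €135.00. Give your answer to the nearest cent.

€4.37

Risk-neutral probability p = (1 + 0.08 − 0.9)/(1.25 − 0.9) = 0.1800/0.3500 = 0.5143
Terminal stock prices: S_uuu = 273.4, S_uud = 196.9, S_udd = 141.8, S_ddd = 102.1
Terminal payoffs (K − S): max(-138.4, 0) = 0, max(-61.88, 0) = 0, max(-6.75, 0) = 0, max(32.94, 0) = 32.94
Node uu (S = 218.8): continuation = 1/1.08·[0.5143·0.0000 + 0.4857·0.0000] = 0.0000; exercise value = 0.0000 ≤ continuation, so V_uu = 0.0000
Node ud (S = 157.5): continuation = 1/1.08·[0.5143·0.0000 + 0.4857·0.0000] = 0.0000; exercise value = 0.0000 ≤ continuation, so V_ud = 0.0000
Node dd (S = 113.4): continuation = 1/1.08·[0.5143·0.0000 + 0.4857·32.9400] = 14.8143; exercise value = 21.6000 > continuation, so V_dd = 21.6000 (exercise)
Node u (S = 175): continuation = 1/1.08·[0.5143·0.0000 + 0.4857·0.0000] = 0.0000; exercise value = 0.0000 ≤ continuation, so V_u = 0.0000
Node d (S = 126): continuation = 1/1.08·[0.5143·0.0000 + 0.4857·21.6000] = 9.7143; exercise value = 9.0000 ≤ continuation, so V_d = 9.7143
Node 0 (S = 140): continuation = 1/1.08·[0.5143·0.0000 + 0.4857·9.7143] = 4.3689; exercise value = 0.0000 ≤ continuation, so V_0 = 4.3689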